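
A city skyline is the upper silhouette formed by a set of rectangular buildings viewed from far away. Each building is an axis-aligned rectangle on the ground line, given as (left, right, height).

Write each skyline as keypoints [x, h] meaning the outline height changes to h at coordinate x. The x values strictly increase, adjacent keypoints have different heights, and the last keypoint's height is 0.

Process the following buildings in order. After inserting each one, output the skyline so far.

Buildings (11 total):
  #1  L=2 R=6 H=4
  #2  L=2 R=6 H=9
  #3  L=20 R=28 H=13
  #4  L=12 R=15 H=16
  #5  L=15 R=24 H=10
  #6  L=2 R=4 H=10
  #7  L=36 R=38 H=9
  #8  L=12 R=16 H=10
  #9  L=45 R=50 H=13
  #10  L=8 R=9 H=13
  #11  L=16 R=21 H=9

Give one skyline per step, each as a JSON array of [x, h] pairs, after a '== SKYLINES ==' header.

== SKYLINES ==
[[2,4],[6,0]]
[[2,9],[6,0]]
[[2,9],[6,0],[20,13],[28,0]]
[[2,9],[6,0],[12,16],[15,0],[20,13],[28,0]]
[[2,9],[6,0],[12,16],[15,10],[20,13],[28,0]]
[[2,10],[4,9],[6,0],[12,16],[15,10],[20,13],[28,0]]
[[2,10],[4,9],[6,0],[12,16],[15,10],[20,13],[28,0],[36,9],[38,0]]
[[2,10],[4,9],[6,0],[12,16],[15,10],[20,13],[28,0],[36,9],[38,0]]
[[2,10],[4,9],[6,0],[12,16],[15,10],[20,13],[28,0],[36,9],[38,0],[45,13],[50,0]]
[[2,10],[4,9],[6,0],[8,13],[9,0],[12,16],[15,10],[20,13],[28,0],[36,9],[38,0],[45,13],[50,0]]
[[2,10],[4,9],[6,0],[8,13],[9,0],[12,16],[15,10],[20,13],[28,0],[36,9],[38,0],[45,13],[50,0]]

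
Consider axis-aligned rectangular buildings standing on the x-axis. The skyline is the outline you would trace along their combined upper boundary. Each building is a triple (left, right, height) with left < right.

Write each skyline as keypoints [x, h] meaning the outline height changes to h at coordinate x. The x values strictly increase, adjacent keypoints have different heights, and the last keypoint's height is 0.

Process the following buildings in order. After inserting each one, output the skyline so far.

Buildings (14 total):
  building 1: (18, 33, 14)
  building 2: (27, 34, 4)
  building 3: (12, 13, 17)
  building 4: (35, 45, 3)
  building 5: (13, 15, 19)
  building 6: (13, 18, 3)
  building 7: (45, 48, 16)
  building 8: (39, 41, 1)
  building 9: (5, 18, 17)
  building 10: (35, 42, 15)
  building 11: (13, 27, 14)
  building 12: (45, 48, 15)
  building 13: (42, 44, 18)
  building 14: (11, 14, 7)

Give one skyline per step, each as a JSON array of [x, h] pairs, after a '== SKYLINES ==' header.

== SKYLINES ==
[[18,14],[33,0]]
[[18,14],[33,4],[34,0]]
[[12,17],[13,0],[18,14],[33,4],[34,0]]
[[12,17],[13,0],[18,14],[33,4],[34,0],[35,3],[45,0]]
[[12,17],[13,19],[15,0],[18,14],[33,4],[34,0],[35,3],[45,0]]
[[12,17],[13,19],[15,3],[18,14],[33,4],[34,0],[35,3],[45,0]]
[[12,17],[13,19],[15,3],[18,14],[33,4],[34,0],[35,3],[45,16],[48,0]]
[[12,17],[13,19],[15,3],[18,14],[33,4],[34,0],[35,3],[45,16],[48,0]]
[[5,17],[13,19],[15,17],[18,14],[33,4],[34,0],[35,3],[45,16],[48,0]]
[[5,17],[13,19],[15,17],[18,14],[33,4],[34,0],[35,15],[42,3],[45,16],[48,0]]
[[5,17],[13,19],[15,17],[18,14],[33,4],[34,0],[35,15],[42,3],[45,16],[48,0]]
[[5,17],[13,19],[15,17],[18,14],[33,4],[34,0],[35,15],[42,3],[45,16],[48,0]]
[[5,17],[13,19],[15,17],[18,14],[33,4],[34,0],[35,15],[42,18],[44,3],[45,16],[48,0]]
[[5,17],[13,19],[15,17],[18,14],[33,4],[34,0],[35,15],[42,18],[44,3],[45,16],[48,0]]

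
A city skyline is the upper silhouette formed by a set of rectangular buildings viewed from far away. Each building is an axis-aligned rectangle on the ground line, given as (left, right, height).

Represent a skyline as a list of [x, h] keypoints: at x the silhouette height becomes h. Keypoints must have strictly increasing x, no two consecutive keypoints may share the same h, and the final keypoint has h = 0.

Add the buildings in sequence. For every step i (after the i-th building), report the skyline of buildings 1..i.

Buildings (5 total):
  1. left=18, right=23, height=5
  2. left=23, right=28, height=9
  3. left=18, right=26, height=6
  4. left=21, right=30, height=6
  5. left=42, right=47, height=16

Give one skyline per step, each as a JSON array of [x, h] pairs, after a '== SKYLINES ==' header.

== SKYLINES ==
[[18,5],[23,0]]
[[18,5],[23,9],[28,0]]
[[18,6],[23,9],[28,0]]
[[18,6],[23,9],[28,6],[30,0]]
[[18,6],[23,9],[28,6],[30,0],[42,16],[47,0]]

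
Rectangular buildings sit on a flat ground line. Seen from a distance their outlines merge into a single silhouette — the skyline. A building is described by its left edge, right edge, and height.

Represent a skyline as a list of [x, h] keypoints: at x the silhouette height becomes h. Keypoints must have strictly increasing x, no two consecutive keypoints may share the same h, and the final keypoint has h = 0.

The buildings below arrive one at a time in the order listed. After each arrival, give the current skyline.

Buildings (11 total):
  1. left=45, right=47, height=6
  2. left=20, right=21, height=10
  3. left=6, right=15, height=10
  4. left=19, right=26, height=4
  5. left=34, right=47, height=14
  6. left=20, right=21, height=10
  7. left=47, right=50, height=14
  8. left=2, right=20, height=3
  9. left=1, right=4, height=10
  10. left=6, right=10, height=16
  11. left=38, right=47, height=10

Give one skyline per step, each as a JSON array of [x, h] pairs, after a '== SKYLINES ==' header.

== SKYLINES ==
[[45,6],[47,0]]
[[20,10],[21,0],[45,6],[47,0]]
[[6,10],[15,0],[20,10],[21,0],[45,6],[47,0]]
[[6,10],[15,0],[19,4],[20,10],[21,4],[26,0],[45,6],[47,0]]
[[6,10],[15,0],[19,4],[20,10],[21,4],[26,0],[34,14],[47,0]]
[[6,10],[15,0],[19,4],[20,10],[21,4],[26,0],[34,14],[47,0]]
[[6,10],[15,0],[19,4],[20,10],[21,4],[26,0],[34,14],[50,0]]
[[2,3],[6,10],[15,3],[19,4],[20,10],[21,4],[26,0],[34,14],[50,0]]
[[1,10],[4,3],[6,10],[15,3],[19,4],[20,10],[21,4],[26,0],[34,14],[50,0]]
[[1,10],[4,3],[6,16],[10,10],[15,3],[19,4],[20,10],[21,4],[26,0],[34,14],[50,0]]
[[1,10],[4,3],[6,16],[10,10],[15,3],[19,4],[20,10],[21,4],[26,0],[34,14],[50,0]]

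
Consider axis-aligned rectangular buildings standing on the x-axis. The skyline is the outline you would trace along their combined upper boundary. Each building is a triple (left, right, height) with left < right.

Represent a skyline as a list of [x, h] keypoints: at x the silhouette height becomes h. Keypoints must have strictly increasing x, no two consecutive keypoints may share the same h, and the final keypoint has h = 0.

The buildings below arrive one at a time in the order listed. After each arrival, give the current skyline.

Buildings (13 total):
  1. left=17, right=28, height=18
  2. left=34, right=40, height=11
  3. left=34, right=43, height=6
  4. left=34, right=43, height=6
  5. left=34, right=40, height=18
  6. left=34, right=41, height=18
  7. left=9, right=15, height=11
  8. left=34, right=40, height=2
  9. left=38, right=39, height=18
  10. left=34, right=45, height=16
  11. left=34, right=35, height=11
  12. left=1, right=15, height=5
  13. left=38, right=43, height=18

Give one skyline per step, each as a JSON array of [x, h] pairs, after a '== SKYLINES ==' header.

== SKYLINES ==
[[17,18],[28,0]]
[[17,18],[28,0],[34,11],[40,0]]
[[17,18],[28,0],[34,11],[40,6],[43,0]]
[[17,18],[28,0],[34,11],[40,6],[43,0]]
[[17,18],[28,0],[34,18],[40,6],[43,0]]
[[17,18],[28,0],[34,18],[41,6],[43,0]]
[[9,11],[15,0],[17,18],[28,0],[34,18],[41,6],[43,0]]
[[9,11],[15,0],[17,18],[28,0],[34,18],[41,6],[43,0]]
[[9,11],[15,0],[17,18],[28,0],[34,18],[41,6],[43,0]]
[[9,11],[15,0],[17,18],[28,0],[34,18],[41,16],[45,0]]
[[9,11],[15,0],[17,18],[28,0],[34,18],[41,16],[45,0]]
[[1,5],[9,11],[15,0],[17,18],[28,0],[34,18],[41,16],[45,0]]
[[1,5],[9,11],[15,0],[17,18],[28,0],[34,18],[43,16],[45,0]]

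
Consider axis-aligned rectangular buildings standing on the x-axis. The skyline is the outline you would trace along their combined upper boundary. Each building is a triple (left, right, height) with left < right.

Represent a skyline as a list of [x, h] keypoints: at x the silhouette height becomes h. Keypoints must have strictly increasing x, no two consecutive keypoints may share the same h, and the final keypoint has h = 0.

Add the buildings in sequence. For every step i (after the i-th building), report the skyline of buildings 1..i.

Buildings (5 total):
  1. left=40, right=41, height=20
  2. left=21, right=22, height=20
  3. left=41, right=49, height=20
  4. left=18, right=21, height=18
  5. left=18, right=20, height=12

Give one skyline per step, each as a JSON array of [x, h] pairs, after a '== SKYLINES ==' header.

== SKYLINES ==
[[40,20],[41,0]]
[[21,20],[22,0],[40,20],[41,0]]
[[21,20],[22,0],[40,20],[49,0]]
[[18,18],[21,20],[22,0],[40,20],[49,0]]
[[18,18],[21,20],[22,0],[40,20],[49,0]]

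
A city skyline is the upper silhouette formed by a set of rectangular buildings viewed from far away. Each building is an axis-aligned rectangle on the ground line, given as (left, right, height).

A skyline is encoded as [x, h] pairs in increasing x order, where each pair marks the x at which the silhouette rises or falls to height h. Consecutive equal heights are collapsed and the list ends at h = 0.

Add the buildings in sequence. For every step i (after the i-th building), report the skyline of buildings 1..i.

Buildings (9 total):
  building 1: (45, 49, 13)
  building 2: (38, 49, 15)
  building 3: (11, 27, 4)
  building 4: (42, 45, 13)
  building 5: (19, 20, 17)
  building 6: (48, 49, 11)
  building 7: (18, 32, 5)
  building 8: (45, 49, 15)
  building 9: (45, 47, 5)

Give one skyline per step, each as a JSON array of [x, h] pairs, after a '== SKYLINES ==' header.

== SKYLINES ==
[[45,13],[49,0]]
[[38,15],[49,0]]
[[11,4],[27,0],[38,15],[49,0]]
[[11,4],[27,0],[38,15],[49,0]]
[[11,4],[19,17],[20,4],[27,0],[38,15],[49,0]]
[[11,4],[19,17],[20,4],[27,0],[38,15],[49,0]]
[[11,4],[18,5],[19,17],[20,5],[32,0],[38,15],[49,0]]
[[11,4],[18,5],[19,17],[20,5],[32,0],[38,15],[49,0]]
[[11,4],[18,5],[19,17],[20,5],[32,0],[38,15],[49,0]]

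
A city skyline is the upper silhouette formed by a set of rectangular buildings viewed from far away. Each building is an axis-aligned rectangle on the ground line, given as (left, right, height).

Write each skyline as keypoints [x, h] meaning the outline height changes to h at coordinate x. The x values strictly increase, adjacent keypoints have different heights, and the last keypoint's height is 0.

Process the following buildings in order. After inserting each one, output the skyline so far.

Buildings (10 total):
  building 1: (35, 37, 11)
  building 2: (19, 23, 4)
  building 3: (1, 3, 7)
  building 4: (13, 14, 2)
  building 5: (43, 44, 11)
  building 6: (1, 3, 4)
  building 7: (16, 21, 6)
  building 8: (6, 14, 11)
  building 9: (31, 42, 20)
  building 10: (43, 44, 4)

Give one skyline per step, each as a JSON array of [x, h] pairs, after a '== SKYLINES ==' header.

== SKYLINES ==
[[35,11],[37,0]]
[[19,4],[23,0],[35,11],[37,0]]
[[1,7],[3,0],[19,4],[23,0],[35,11],[37,0]]
[[1,7],[3,0],[13,2],[14,0],[19,4],[23,0],[35,11],[37,0]]
[[1,7],[3,0],[13,2],[14,0],[19,4],[23,0],[35,11],[37,0],[43,11],[44,0]]
[[1,7],[3,0],[13,2],[14,0],[19,4],[23,0],[35,11],[37,0],[43,11],[44,0]]
[[1,7],[3,0],[13,2],[14,0],[16,6],[21,4],[23,0],[35,11],[37,0],[43,11],[44,0]]
[[1,7],[3,0],[6,11],[14,0],[16,6],[21,4],[23,0],[35,11],[37,0],[43,11],[44,0]]
[[1,7],[3,0],[6,11],[14,0],[16,6],[21,4],[23,0],[31,20],[42,0],[43,11],[44,0]]
[[1,7],[3,0],[6,11],[14,0],[16,6],[21,4],[23,0],[31,20],[42,0],[43,11],[44,0]]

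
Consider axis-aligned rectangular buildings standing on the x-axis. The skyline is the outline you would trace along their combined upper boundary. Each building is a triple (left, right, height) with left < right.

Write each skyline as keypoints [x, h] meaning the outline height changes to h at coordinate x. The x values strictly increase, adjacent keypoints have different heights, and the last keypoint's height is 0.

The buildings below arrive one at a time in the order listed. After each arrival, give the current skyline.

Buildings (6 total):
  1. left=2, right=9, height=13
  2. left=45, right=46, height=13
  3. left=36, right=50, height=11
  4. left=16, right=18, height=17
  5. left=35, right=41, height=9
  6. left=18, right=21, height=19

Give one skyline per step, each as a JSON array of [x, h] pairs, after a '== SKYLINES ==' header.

== SKYLINES ==
[[2,13],[9,0]]
[[2,13],[9,0],[45,13],[46,0]]
[[2,13],[9,0],[36,11],[45,13],[46,11],[50,0]]
[[2,13],[9,0],[16,17],[18,0],[36,11],[45,13],[46,11],[50,0]]
[[2,13],[9,0],[16,17],[18,0],[35,9],[36,11],[45,13],[46,11],[50,0]]
[[2,13],[9,0],[16,17],[18,19],[21,0],[35,9],[36,11],[45,13],[46,11],[50,0]]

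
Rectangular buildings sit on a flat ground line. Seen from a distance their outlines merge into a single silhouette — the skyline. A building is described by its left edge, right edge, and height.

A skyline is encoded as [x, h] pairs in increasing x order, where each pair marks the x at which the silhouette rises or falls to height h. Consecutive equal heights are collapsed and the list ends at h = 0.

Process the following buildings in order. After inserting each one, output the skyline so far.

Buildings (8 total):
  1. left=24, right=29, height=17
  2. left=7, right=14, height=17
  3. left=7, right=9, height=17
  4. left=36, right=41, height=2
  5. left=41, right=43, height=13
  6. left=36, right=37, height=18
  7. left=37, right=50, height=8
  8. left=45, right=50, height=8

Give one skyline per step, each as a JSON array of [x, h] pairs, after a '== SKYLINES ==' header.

== SKYLINES ==
[[24,17],[29,0]]
[[7,17],[14,0],[24,17],[29,0]]
[[7,17],[14,0],[24,17],[29,0]]
[[7,17],[14,0],[24,17],[29,0],[36,2],[41,0]]
[[7,17],[14,0],[24,17],[29,0],[36,2],[41,13],[43,0]]
[[7,17],[14,0],[24,17],[29,0],[36,18],[37,2],[41,13],[43,0]]
[[7,17],[14,0],[24,17],[29,0],[36,18],[37,8],[41,13],[43,8],[50,0]]
[[7,17],[14,0],[24,17],[29,0],[36,18],[37,8],[41,13],[43,8],[50,0]]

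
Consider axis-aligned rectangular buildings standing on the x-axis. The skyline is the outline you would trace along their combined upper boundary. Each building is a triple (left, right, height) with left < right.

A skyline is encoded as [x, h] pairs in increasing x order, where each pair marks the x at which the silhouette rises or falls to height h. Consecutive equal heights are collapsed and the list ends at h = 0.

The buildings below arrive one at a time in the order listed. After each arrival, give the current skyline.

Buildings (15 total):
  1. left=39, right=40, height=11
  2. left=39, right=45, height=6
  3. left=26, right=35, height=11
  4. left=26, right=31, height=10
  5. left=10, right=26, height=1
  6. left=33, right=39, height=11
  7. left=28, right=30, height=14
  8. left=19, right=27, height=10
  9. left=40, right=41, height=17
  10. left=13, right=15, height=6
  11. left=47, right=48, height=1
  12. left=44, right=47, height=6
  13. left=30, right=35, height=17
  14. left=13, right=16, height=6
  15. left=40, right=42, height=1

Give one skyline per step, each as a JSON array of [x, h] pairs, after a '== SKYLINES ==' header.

== SKYLINES ==
[[39,11],[40,0]]
[[39,11],[40,6],[45,0]]
[[26,11],[35,0],[39,11],[40,6],[45,0]]
[[26,11],[35,0],[39,11],[40,6],[45,0]]
[[10,1],[26,11],[35,0],[39,11],[40,6],[45,0]]
[[10,1],[26,11],[40,6],[45,0]]
[[10,1],[26,11],[28,14],[30,11],[40,6],[45,0]]
[[10,1],[19,10],[26,11],[28,14],[30,11],[40,6],[45,0]]
[[10,1],[19,10],[26,11],[28,14],[30,11],[40,17],[41,6],[45,0]]
[[10,1],[13,6],[15,1],[19,10],[26,11],[28,14],[30,11],[40,17],[41,6],[45,0]]
[[10,1],[13,6],[15,1],[19,10],[26,11],[28,14],[30,11],[40,17],[41,6],[45,0],[47,1],[48,0]]
[[10,1],[13,6],[15,1],[19,10],[26,11],[28,14],[30,11],[40,17],[41,6],[47,1],[48,0]]
[[10,1],[13,6],[15,1],[19,10],[26,11],[28,14],[30,17],[35,11],[40,17],[41,6],[47,1],[48,0]]
[[10,1],[13,6],[16,1],[19,10],[26,11],[28,14],[30,17],[35,11],[40,17],[41,6],[47,1],[48,0]]
[[10,1],[13,6],[16,1],[19,10],[26,11],[28,14],[30,17],[35,11],[40,17],[41,6],[47,1],[48,0]]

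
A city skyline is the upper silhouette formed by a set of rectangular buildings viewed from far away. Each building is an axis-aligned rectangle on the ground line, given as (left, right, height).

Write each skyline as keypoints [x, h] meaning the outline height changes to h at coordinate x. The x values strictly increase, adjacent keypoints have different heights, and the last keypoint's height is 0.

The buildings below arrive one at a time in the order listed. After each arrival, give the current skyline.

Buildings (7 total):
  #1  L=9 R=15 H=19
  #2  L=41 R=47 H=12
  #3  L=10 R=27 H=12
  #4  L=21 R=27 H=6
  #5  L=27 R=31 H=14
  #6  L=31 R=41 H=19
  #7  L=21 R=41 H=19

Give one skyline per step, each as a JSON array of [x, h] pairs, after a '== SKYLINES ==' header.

== SKYLINES ==
[[9,19],[15,0]]
[[9,19],[15,0],[41,12],[47,0]]
[[9,19],[15,12],[27,0],[41,12],[47,0]]
[[9,19],[15,12],[27,0],[41,12],[47,0]]
[[9,19],[15,12],[27,14],[31,0],[41,12],[47,0]]
[[9,19],[15,12],[27,14],[31,19],[41,12],[47,0]]
[[9,19],[15,12],[21,19],[41,12],[47,0]]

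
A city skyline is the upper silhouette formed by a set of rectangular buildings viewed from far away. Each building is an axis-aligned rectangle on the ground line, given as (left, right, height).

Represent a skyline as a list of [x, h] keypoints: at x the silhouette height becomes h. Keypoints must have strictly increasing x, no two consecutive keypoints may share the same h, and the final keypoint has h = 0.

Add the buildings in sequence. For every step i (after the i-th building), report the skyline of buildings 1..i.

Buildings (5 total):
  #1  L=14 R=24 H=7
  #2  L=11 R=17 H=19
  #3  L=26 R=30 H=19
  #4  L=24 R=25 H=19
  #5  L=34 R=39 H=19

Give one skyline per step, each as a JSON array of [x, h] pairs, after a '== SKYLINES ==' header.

== SKYLINES ==
[[14,7],[24,0]]
[[11,19],[17,7],[24,0]]
[[11,19],[17,7],[24,0],[26,19],[30,0]]
[[11,19],[17,7],[24,19],[25,0],[26,19],[30,0]]
[[11,19],[17,7],[24,19],[25,0],[26,19],[30,0],[34,19],[39,0]]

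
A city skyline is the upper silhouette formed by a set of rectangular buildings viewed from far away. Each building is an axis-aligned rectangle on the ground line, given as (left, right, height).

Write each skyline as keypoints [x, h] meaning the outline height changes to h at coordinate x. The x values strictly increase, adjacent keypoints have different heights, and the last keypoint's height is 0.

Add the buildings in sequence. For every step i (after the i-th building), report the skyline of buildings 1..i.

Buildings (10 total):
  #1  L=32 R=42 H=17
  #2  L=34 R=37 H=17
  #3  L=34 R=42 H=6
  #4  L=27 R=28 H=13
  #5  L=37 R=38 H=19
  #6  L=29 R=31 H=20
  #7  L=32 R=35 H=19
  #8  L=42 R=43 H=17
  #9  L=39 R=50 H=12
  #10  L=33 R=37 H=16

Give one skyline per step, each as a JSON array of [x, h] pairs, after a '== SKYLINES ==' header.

== SKYLINES ==
[[32,17],[42,0]]
[[32,17],[42,0]]
[[32,17],[42,0]]
[[27,13],[28,0],[32,17],[42,0]]
[[27,13],[28,0],[32,17],[37,19],[38,17],[42,0]]
[[27,13],[28,0],[29,20],[31,0],[32,17],[37,19],[38,17],[42,0]]
[[27,13],[28,0],[29,20],[31,0],[32,19],[35,17],[37,19],[38,17],[42,0]]
[[27,13],[28,0],[29,20],[31,0],[32,19],[35,17],[37,19],[38,17],[43,0]]
[[27,13],[28,0],[29,20],[31,0],[32,19],[35,17],[37,19],[38,17],[43,12],[50,0]]
[[27,13],[28,0],[29,20],[31,0],[32,19],[35,17],[37,19],[38,17],[43,12],[50,0]]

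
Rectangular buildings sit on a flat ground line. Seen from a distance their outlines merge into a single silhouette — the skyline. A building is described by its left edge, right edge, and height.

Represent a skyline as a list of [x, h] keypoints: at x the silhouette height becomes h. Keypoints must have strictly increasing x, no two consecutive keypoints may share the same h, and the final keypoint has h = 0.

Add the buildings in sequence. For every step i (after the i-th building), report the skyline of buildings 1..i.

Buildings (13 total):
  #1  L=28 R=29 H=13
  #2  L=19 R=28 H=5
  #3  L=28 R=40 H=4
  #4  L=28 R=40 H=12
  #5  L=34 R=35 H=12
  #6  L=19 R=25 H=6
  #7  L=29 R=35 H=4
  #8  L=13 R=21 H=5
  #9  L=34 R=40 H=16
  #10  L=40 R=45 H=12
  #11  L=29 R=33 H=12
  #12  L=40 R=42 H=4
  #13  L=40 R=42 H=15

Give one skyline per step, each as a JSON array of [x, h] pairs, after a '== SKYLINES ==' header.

== SKYLINES ==
[[28,13],[29,0]]
[[19,5],[28,13],[29,0]]
[[19,5],[28,13],[29,4],[40,0]]
[[19,5],[28,13],[29,12],[40,0]]
[[19,5],[28,13],[29,12],[40,0]]
[[19,6],[25,5],[28,13],[29,12],[40,0]]
[[19,6],[25,5],[28,13],[29,12],[40,0]]
[[13,5],[19,6],[25,5],[28,13],[29,12],[40,0]]
[[13,5],[19,6],[25,5],[28,13],[29,12],[34,16],[40,0]]
[[13,5],[19,6],[25,5],[28,13],[29,12],[34,16],[40,12],[45,0]]
[[13,5],[19,6],[25,5],[28,13],[29,12],[34,16],[40,12],[45,0]]
[[13,5],[19,6],[25,5],[28,13],[29,12],[34,16],[40,12],[45,0]]
[[13,5],[19,6],[25,5],[28,13],[29,12],[34,16],[40,15],[42,12],[45,0]]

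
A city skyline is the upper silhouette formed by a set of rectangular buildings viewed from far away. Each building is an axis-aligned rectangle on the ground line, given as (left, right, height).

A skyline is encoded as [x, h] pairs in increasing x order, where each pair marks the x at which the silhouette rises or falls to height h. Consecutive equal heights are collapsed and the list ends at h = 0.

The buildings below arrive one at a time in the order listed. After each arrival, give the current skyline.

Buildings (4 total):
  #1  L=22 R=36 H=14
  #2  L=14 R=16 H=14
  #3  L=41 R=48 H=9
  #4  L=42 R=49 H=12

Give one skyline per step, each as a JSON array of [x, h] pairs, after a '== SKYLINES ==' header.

== SKYLINES ==
[[22,14],[36,0]]
[[14,14],[16,0],[22,14],[36,0]]
[[14,14],[16,0],[22,14],[36,0],[41,9],[48,0]]
[[14,14],[16,0],[22,14],[36,0],[41,9],[42,12],[49,0]]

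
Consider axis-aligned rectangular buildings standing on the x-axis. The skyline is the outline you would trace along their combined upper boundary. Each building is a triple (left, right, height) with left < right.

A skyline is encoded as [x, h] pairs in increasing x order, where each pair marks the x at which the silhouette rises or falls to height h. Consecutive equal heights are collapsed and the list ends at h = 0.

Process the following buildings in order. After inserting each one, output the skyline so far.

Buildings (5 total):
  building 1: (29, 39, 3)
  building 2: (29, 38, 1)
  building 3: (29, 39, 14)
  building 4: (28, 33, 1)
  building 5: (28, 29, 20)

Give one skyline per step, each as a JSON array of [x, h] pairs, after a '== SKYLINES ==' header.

== SKYLINES ==
[[29,3],[39,0]]
[[29,3],[39,0]]
[[29,14],[39,0]]
[[28,1],[29,14],[39,0]]
[[28,20],[29,14],[39,0]]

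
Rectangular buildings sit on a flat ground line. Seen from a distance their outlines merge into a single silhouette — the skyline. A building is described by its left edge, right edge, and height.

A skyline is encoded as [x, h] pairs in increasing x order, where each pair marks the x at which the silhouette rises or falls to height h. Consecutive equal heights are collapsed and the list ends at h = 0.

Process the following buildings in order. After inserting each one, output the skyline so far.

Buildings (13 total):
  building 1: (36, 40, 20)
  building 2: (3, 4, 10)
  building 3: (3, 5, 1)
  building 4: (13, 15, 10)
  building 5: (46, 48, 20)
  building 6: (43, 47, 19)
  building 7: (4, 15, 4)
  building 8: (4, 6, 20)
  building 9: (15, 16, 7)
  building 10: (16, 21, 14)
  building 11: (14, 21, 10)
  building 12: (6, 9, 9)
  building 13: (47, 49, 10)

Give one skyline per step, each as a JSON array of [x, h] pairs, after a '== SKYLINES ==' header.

== SKYLINES ==
[[36,20],[40,0]]
[[3,10],[4,0],[36,20],[40,0]]
[[3,10],[4,1],[5,0],[36,20],[40,0]]
[[3,10],[4,1],[5,0],[13,10],[15,0],[36,20],[40,0]]
[[3,10],[4,1],[5,0],[13,10],[15,0],[36,20],[40,0],[46,20],[48,0]]
[[3,10],[4,1],[5,0],[13,10],[15,0],[36,20],[40,0],[43,19],[46,20],[48,0]]
[[3,10],[4,4],[13,10],[15,0],[36,20],[40,0],[43,19],[46,20],[48,0]]
[[3,10],[4,20],[6,4],[13,10],[15,0],[36,20],[40,0],[43,19],[46,20],[48,0]]
[[3,10],[4,20],[6,4],[13,10],[15,7],[16,0],[36,20],[40,0],[43,19],[46,20],[48,0]]
[[3,10],[4,20],[6,4],[13,10],[15,7],[16,14],[21,0],[36,20],[40,0],[43,19],[46,20],[48,0]]
[[3,10],[4,20],[6,4],[13,10],[16,14],[21,0],[36,20],[40,0],[43,19],[46,20],[48,0]]
[[3,10],[4,20],[6,9],[9,4],[13,10],[16,14],[21,0],[36,20],[40,0],[43,19],[46,20],[48,0]]
[[3,10],[4,20],[6,9],[9,4],[13,10],[16,14],[21,0],[36,20],[40,0],[43,19],[46,20],[48,10],[49,0]]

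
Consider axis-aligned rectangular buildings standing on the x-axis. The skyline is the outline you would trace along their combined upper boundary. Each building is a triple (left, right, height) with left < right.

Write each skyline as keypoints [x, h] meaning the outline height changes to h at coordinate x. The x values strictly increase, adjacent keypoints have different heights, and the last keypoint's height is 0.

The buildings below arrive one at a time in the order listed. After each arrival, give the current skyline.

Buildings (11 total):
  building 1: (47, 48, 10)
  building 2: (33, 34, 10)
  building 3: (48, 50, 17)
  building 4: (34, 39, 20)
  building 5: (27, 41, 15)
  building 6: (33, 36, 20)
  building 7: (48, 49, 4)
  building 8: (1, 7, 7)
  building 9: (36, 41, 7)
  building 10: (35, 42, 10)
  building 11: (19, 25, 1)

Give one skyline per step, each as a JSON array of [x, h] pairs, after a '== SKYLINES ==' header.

== SKYLINES ==
[[47,10],[48,0]]
[[33,10],[34,0],[47,10],[48,0]]
[[33,10],[34,0],[47,10],[48,17],[50,0]]
[[33,10],[34,20],[39,0],[47,10],[48,17],[50,0]]
[[27,15],[34,20],[39,15],[41,0],[47,10],[48,17],[50,0]]
[[27,15],[33,20],[39,15],[41,0],[47,10],[48,17],[50,0]]
[[27,15],[33,20],[39,15],[41,0],[47,10],[48,17],[50,0]]
[[1,7],[7,0],[27,15],[33,20],[39,15],[41,0],[47,10],[48,17],[50,0]]
[[1,7],[7,0],[27,15],[33,20],[39,15],[41,0],[47,10],[48,17],[50,0]]
[[1,7],[7,0],[27,15],[33,20],[39,15],[41,10],[42,0],[47,10],[48,17],[50,0]]
[[1,7],[7,0],[19,1],[25,0],[27,15],[33,20],[39,15],[41,10],[42,0],[47,10],[48,17],[50,0]]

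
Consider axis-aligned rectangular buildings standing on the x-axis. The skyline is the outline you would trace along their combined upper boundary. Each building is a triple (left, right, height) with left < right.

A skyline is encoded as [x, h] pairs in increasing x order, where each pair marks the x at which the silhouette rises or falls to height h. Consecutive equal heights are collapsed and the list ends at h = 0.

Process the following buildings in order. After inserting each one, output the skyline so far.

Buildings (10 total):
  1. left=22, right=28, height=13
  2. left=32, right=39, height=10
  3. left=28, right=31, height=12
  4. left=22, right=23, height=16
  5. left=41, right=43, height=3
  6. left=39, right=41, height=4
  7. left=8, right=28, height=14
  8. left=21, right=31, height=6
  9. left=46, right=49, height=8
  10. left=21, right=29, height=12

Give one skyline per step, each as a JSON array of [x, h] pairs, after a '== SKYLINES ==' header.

== SKYLINES ==
[[22,13],[28,0]]
[[22,13],[28,0],[32,10],[39,0]]
[[22,13],[28,12],[31,0],[32,10],[39,0]]
[[22,16],[23,13],[28,12],[31,0],[32,10],[39,0]]
[[22,16],[23,13],[28,12],[31,0],[32,10],[39,0],[41,3],[43,0]]
[[22,16],[23,13],[28,12],[31,0],[32,10],[39,4],[41,3],[43,0]]
[[8,14],[22,16],[23,14],[28,12],[31,0],[32,10],[39,4],[41,3],[43,0]]
[[8,14],[22,16],[23,14],[28,12],[31,0],[32,10],[39,4],[41,3],[43,0]]
[[8,14],[22,16],[23,14],[28,12],[31,0],[32,10],[39,4],[41,3],[43,0],[46,8],[49,0]]
[[8,14],[22,16],[23,14],[28,12],[31,0],[32,10],[39,4],[41,3],[43,0],[46,8],[49,0]]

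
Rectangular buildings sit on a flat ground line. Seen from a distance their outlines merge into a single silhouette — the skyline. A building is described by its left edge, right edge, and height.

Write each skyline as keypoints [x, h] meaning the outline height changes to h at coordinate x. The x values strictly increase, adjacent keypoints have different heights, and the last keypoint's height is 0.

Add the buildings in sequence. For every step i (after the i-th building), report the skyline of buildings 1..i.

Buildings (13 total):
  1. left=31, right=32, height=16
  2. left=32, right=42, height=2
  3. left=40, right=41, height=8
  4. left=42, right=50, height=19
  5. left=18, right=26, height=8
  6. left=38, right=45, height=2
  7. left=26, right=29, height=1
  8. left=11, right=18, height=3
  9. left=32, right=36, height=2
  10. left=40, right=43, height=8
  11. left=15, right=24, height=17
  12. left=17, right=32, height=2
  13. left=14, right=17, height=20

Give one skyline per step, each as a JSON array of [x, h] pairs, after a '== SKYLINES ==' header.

== SKYLINES ==
[[31,16],[32,0]]
[[31,16],[32,2],[42,0]]
[[31,16],[32,2],[40,8],[41,2],[42,0]]
[[31,16],[32,2],[40,8],[41,2],[42,19],[50,0]]
[[18,8],[26,0],[31,16],[32,2],[40,8],[41,2],[42,19],[50,0]]
[[18,8],[26,0],[31,16],[32,2],[40,8],[41,2],[42,19],[50,0]]
[[18,8],[26,1],[29,0],[31,16],[32,2],[40,8],[41,2],[42,19],[50,0]]
[[11,3],[18,8],[26,1],[29,0],[31,16],[32,2],[40,8],[41,2],[42,19],[50,0]]
[[11,3],[18,8],[26,1],[29,0],[31,16],[32,2],[40,8],[41,2],[42,19],[50,0]]
[[11,3],[18,8],[26,1],[29,0],[31,16],[32,2],[40,8],[42,19],[50,0]]
[[11,3],[15,17],[24,8],[26,1],[29,0],[31,16],[32,2],[40,8],[42,19],[50,0]]
[[11,3],[15,17],[24,8],[26,2],[31,16],[32,2],[40,8],[42,19],[50,0]]
[[11,3],[14,20],[17,17],[24,8],[26,2],[31,16],[32,2],[40,8],[42,19],[50,0]]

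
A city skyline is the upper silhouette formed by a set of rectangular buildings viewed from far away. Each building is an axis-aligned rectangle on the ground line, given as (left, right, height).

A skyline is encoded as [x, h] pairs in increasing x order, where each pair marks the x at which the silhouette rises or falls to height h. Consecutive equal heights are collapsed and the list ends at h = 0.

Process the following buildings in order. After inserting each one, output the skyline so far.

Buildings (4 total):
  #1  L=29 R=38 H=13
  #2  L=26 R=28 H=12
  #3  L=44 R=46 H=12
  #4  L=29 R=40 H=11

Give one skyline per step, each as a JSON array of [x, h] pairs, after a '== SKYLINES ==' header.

== SKYLINES ==
[[29,13],[38,0]]
[[26,12],[28,0],[29,13],[38,0]]
[[26,12],[28,0],[29,13],[38,0],[44,12],[46,0]]
[[26,12],[28,0],[29,13],[38,11],[40,0],[44,12],[46,0]]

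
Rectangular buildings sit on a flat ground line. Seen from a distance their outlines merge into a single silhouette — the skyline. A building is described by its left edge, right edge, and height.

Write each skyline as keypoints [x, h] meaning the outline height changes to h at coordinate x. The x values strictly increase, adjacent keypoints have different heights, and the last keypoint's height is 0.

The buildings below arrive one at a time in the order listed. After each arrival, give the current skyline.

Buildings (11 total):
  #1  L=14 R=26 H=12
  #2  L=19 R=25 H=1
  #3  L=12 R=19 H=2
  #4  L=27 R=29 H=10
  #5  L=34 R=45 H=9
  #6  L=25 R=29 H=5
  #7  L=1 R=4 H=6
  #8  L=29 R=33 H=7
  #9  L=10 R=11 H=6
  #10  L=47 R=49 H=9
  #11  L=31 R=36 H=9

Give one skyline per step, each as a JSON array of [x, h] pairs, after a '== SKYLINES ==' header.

== SKYLINES ==
[[14,12],[26,0]]
[[14,12],[26,0]]
[[12,2],[14,12],[26,0]]
[[12,2],[14,12],[26,0],[27,10],[29,0]]
[[12,2],[14,12],[26,0],[27,10],[29,0],[34,9],[45,0]]
[[12,2],[14,12],[26,5],[27,10],[29,0],[34,9],[45,0]]
[[1,6],[4,0],[12,2],[14,12],[26,5],[27,10],[29,0],[34,9],[45,0]]
[[1,6],[4,0],[12,2],[14,12],[26,5],[27,10],[29,7],[33,0],[34,9],[45,0]]
[[1,6],[4,0],[10,6],[11,0],[12,2],[14,12],[26,5],[27,10],[29,7],[33,0],[34,9],[45,0]]
[[1,6],[4,0],[10,6],[11,0],[12,2],[14,12],[26,5],[27,10],[29,7],[33,0],[34,9],[45,0],[47,9],[49,0]]
[[1,6],[4,0],[10,6],[11,0],[12,2],[14,12],[26,5],[27,10],[29,7],[31,9],[45,0],[47,9],[49,0]]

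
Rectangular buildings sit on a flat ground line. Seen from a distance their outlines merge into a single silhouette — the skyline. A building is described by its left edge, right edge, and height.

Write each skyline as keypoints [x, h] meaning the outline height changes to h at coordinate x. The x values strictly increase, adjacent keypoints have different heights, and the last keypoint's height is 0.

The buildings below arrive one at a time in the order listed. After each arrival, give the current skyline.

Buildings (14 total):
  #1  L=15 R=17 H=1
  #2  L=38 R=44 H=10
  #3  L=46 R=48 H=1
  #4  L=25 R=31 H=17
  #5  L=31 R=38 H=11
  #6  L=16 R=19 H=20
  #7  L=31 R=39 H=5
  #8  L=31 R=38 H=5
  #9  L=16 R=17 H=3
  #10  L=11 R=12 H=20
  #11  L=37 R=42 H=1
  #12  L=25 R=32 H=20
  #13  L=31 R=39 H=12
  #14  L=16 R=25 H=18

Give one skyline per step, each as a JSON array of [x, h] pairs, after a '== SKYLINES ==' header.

== SKYLINES ==
[[15,1],[17,0]]
[[15,1],[17,0],[38,10],[44,0]]
[[15,1],[17,0],[38,10],[44,0],[46,1],[48,0]]
[[15,1],[17,0],[25,17],[31,0],[38,10],[44,0],[46,1],[48,0]]
[[15,1],[17,0],[25,17],[31,11],[38,10],[44,0],[46,1],[48,0]]
[[15,1],[16,20],[19,0],[25,17],[31,11],[38,10],[44,0],[46,1],[48,0]]
[[15,1],[16,20],[19,0],[25,17],[31,11],[38,10],[44,0],[46,1],[48,0]]
[[15,1],[16,20],[19,0],[25,17],[31,11],[38,10],[44,0],[46,1],[48,0]]
[[15,1],[16,20],[19,0],[25,17],[31,11],[38,10],[44,0],[46,1],[48,0]]
[[11,20],[12,0],[15,1],[16,20],[19,0],[25,17],[31,11],[38,10],[44,0],[46,1],[48,0]]
[[11,20],[12,0],[15,1],[16,20],[19,0],[25,17],[31,11],[38,10],[44,0],[46,1],[48,0]]
[[11,20],[12,0],[15,1],[16,20],[19,0],[25,20],[32,11],[38,10],[44,0],[46,1],[48,0]]
[[11,20],[12,0],[15,1],[16,20],[19,0],[25,20],[32,12],[39,10],[44,0],[46,1],[48,0]]
[[11,20],[12,0],[15,1],[16,20],[19,18],[25,20],[32,12],[39,10],[44,0],[46,1],[48,0]]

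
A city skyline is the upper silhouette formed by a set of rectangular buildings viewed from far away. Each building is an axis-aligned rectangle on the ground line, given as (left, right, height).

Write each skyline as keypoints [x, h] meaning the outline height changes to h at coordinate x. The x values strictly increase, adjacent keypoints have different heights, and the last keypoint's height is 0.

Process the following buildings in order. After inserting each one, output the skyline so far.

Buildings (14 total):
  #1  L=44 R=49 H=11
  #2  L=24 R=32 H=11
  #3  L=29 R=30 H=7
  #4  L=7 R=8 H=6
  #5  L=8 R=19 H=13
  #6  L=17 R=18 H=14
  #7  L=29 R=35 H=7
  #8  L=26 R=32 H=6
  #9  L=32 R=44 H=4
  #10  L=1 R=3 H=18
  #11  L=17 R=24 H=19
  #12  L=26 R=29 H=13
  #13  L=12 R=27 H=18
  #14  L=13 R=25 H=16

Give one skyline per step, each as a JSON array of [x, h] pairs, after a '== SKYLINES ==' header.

== SKYLINES ==
[[44,11],[49,0]]
[[24,11],[32,0],[44,11],[49,0]]
[[24,11],[32,0],[44,11],[49,0]]
[[7,6],[8,0],[24,11],[32,0],[44,11],[49,0]]
[[7,6],[8,13],[19,0],[24,11],[32,0],[44,11],[49,0]]
[[7,6],[8,13],[17,14],[18,13],[19,0],[24,11],[32,0],[44,11],[49,0]]
[[7,6],[8,13],[17,14],[18,13],[19,0],[24,11],[32,7],[35,0],[44,11],[49,0]]
[[7,6],[8,13],[17,14],[18,13],[19,0],[24,11],[32,7],[35,0],[44,11],[49,0]]
[[7,6],[8,13],[17,14],[18,13],[19,0],[24,11],[32,7],[35,4],[44,11],[49,0]]
[[1,18],[3,0],[7,6],[8,13],[17,14],[18,13],[19,0],[24,11],[32,7],[35,4],[44,11],[49,0]]
[[1,18],[3,0],[7,6],[8,13],[17,19],[24,11],[32,7],[35,4],[44,11],[49,0]]
[[1,18],[3,0],[7,6],[8,13],[17,19],[24,11],[26,13],[29,11],[32,7],[35,4],[44,11],[49,0]]
[[1,18],[3,0],[7,6],[8,13],[12,18],[17,19],[24,18],[27,13],[29,11],[32,7],[35,4],[44,11],[49,0]]
[[1,18],[3,0],[7,6],[8,13],[12,18],[17,19],[24,18],[27,13],[29,11],[32,7],[35,4],[44,11],[49,0]]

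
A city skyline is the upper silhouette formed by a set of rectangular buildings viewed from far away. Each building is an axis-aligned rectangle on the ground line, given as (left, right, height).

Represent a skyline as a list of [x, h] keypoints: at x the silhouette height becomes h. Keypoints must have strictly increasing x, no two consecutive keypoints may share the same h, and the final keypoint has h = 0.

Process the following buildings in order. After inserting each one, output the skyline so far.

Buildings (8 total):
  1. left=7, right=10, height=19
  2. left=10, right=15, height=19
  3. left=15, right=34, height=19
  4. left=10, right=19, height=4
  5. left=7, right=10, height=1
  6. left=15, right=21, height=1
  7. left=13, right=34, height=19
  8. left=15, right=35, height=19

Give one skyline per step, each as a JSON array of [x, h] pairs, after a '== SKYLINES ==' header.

== SKYLINES ==
[[7,19],[10,0]]
[[7,19],[15,0]]
[[7,19],[34,0]]
[[7,19],[34,0]]
[[7,19],[34,0]]
[[7,19],[34,0]]
[[7,19],[34,0]]
[[7,19],[35,0]]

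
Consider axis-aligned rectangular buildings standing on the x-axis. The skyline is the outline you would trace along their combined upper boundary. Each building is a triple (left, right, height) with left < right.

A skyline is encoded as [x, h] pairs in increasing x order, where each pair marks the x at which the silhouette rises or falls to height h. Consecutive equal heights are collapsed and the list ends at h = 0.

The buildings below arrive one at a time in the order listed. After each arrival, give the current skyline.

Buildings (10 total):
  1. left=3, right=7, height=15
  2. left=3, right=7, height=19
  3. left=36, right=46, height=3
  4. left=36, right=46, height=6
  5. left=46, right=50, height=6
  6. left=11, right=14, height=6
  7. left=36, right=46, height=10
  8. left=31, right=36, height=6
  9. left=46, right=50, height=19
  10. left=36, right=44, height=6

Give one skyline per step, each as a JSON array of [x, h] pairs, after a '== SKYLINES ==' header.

== SKYLINES ==
[[3,15],[7,0]]
[[3,19],[7,0]]
[[3,19],[7,0],[36,3],[46,0]]
[[3,19],[7,0],[36,6],[46,0]]
[[3,19],[7,0],[36,6],[50,0]]
[[3,19],[7,0],[11,6],[14,0],[36,6],[50,0]]
[[3,19],[7,0],[11,6],[14,0],[36,10],[46,6],[50,0]]
[[3,19],[7,0],[11,6],[14,0],[31,6],[36,10],[46,6],[50,0]]
[[3,19],[7,0],[11,6],[14,0],[31,6],[36,10],[46,19],[50,0]]
[[3,19],[7,0],[11,6],[14,0],[31,6],[36,10],[46,19],[50,0]]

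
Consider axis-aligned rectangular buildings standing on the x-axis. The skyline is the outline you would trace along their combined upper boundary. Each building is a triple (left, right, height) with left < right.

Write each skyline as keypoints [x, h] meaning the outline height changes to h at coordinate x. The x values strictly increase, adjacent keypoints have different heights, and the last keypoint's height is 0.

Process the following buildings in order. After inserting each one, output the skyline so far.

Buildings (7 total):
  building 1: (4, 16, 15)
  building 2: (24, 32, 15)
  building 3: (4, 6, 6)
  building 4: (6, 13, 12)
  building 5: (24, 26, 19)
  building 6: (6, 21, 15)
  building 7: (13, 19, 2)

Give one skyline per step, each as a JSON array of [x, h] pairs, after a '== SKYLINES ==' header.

== SKYLINES ==
[[4,15],[16,0]]
[[4,15],[16,0],[24,15],[32,0]]
[[4,15],[16,0],[24,15],[32,0]]
[[4,15],[16,0],[24,15],[32,0]]
[[4,15],[16,0],[24,19],[26,15],[32,0]]
[[4,15],[21,0],[24,19],[26,15],[32,0]]
[[4,15],[21,0],[24,19],[26,15],[32,0]]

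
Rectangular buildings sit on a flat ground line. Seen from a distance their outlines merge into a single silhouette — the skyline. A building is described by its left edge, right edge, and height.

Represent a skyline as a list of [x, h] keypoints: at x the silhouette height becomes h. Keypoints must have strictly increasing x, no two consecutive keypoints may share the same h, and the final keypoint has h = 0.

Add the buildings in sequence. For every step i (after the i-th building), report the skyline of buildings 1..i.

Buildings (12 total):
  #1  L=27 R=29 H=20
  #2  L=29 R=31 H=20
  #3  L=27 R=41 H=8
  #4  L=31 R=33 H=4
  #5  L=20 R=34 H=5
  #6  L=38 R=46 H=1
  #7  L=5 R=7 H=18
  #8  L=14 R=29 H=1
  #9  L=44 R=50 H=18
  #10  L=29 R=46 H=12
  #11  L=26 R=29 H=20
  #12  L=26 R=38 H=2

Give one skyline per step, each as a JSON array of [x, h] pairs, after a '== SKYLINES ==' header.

== SKYLINES ==
[[27,20],[29,0]]
[[27,20],[31,0]]
[[27,20],[31,8],[41,0]]
[[27,20],[31,8],[41,0]]
[[20,5],[27,20],[31,8],[41,0]]
[[20,5],[27,20],[31,8],[41,1],[46,0]]
[[5,18],[7,0],[20,5],[27,20],[31,8],[41,1],[46,0]]
[[5,18],[7,0],[14,1],[20,5],[27,20],[31,8],[41,1],[46,0]]
[[5,18],[7,0],[14,1],[20,5],[27,20],[31,8],[41,1],[44,18],[50,0]]
[[5,18],[7,0],[14,1],[20,5],[27,20],[31,12],[44,18],[50,0]]
[[5,18],[7,0],[14,1],[20,5],[26,20],[31,12],[44,18],[50,0]]
[[5,18],[7,0],[14,1],[20,5],[26,20],[31,12],[44,18],[50,0]]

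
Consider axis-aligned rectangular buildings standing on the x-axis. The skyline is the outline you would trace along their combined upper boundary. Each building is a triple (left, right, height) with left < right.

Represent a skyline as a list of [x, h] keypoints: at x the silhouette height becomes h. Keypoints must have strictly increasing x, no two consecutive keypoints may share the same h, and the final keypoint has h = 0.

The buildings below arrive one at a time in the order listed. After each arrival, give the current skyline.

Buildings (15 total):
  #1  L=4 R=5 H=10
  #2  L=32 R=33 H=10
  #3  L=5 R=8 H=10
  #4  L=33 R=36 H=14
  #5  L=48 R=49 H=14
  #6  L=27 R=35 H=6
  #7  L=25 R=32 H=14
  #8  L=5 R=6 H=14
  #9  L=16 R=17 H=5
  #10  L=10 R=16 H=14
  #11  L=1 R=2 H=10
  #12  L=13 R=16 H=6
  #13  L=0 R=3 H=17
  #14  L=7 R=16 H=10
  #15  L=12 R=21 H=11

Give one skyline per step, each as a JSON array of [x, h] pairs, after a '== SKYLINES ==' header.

== SKYLINES ==
[[4,10],[5,0]]
[[4,10],[5,0],[32,10],[33,0]]
[[4,10],[8,0],[32,10],[33,0]]
[[4,10],[8,0],[32,10],[33,14],[36,0]]
[[4,10],[8,0],[32,10],[33,14],[36,0],[48,14],[49,0]]
[[4,10],[8,0],[27,6],[32,10],[33,14],[36,0],[48,14],[49,0]]
[[4,10],[8,0],[25,14],[32,10],[33,14],[36,0],[48,14],[49,0]]
[[4,10],[5,14],[6,10],[8,0],[25,14],[32,10],[33,14],[36,0],[48,14],[49,0]]
[[4,10],[5,14],[6,10],[8,0],[16,5],[17,0],[25,14],[32,10],[33,14],[36,0],[48,14],[49,0]]
[[4,10],[5,14],[6,10],[8,0],[10,14],[16,5],[17,0],[25,14],[32,10],[33,14],[36,0],[48,14],[49,0]]
[[1,10],[2,0],[4,10],[5,14],[6,10],[8,0],[10,14],[16,5],[17,0],[25,14],[32,10],[33,14],[36,0],[48,14],[49,0]]
[[1,10],[2,0],[4,10],[5,14],[6,10],[8,0],[10,14],[16,5],[17,0],[25,14],[32,10],[33,14],[36,0],[48,14],[49,0]]
[[0,17],[3,0],[4,10],[5,14],[6,10],[8,0],[10,14],[16,5],[17,0],[25,14],[32,10],[33,14],[36,0],[48,14],[49,0]]
[[0,17],[3,0],[4,10],[5,14],[6,10],[10,14],[16,5],[17,0],[25,14],[32,10],[33,14],[36,0],[48,14],[49,0]]
[[0,17],[3,0],[4,10],[5,14],[6,10],[10,14],[16,11],[21,0],[25,14],[32,10],[33,14],[36,0],[48,14],[49,0]]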